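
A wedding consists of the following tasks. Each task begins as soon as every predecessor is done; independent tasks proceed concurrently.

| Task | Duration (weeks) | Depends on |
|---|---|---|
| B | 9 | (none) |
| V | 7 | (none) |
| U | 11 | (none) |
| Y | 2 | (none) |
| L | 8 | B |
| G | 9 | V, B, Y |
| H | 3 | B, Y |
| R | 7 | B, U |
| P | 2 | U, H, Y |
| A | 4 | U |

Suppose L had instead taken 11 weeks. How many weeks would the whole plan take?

Actual critical path: B→G = 9+9 = 18 ⇒ 18 weeks.
L is off the critical path — its longest chain is 17 weeks, giving 1 of slack.
New critical path: B→L = 9+11 = 20 ⇒ 20 weeks.

20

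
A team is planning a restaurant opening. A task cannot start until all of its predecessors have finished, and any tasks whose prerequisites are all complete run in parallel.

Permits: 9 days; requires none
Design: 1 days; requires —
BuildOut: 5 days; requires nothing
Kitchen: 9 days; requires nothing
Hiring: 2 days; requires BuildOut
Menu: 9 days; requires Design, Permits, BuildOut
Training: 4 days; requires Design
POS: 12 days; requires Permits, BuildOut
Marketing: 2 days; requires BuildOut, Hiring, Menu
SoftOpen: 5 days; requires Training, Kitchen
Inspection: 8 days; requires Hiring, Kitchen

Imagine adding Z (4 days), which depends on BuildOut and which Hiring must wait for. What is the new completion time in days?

Originally the plan takes 21 days.
With Z inserted, Hiring now waits for max(BuildOut, Z).
New critical path: Permits→POS = 9+12 = 21 ⇒ 21 days.

21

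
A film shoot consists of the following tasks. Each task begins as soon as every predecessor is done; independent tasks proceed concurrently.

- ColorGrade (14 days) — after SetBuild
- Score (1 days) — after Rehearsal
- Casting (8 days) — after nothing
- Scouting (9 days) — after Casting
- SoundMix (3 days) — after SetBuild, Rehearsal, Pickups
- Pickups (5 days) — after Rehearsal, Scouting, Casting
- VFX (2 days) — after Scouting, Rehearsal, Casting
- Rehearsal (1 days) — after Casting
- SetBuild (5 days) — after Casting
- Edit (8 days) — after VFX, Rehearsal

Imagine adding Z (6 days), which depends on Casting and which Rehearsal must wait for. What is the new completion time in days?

27

Originally the schedule takes 27 days.
With Z inserted, Rehearsal now waits for max(Casting, Z).
New critical path: Casting→Scouting→VFX→Edit = 8+9+2+8 = 27 ⇒ 27 days.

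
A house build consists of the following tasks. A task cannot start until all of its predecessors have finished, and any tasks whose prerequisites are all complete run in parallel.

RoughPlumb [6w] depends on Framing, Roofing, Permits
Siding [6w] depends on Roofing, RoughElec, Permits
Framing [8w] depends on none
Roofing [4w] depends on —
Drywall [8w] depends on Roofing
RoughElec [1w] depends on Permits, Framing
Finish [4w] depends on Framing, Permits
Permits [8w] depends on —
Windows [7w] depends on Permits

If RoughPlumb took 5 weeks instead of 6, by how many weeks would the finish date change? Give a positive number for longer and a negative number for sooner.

0

Critical path before the change: Permits→Windows = 8+7 = 15 giving 15 weeks.
The longest path through RoughPlumb is only 14 weeks, so RoughPlumb has float 1.
No other chain overtakes it, so the finish is 15 weeks.
Change in finish: 15 − 15 = +0 weeks.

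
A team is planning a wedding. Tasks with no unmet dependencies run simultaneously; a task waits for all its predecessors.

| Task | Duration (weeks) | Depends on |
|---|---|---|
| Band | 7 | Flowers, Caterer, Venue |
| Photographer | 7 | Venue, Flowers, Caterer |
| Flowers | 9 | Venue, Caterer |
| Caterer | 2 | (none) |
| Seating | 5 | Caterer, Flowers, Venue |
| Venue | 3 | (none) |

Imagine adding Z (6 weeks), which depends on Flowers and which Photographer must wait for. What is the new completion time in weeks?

Originally the schedule takes 19 weeks.
With Z inserted, Photographer now waits for max(Venue, Flowers, Caterer, Z).
New critical path: Venue→Flowers→Z→Photographer = 3+9+6+7 = 25 ⇒ 25 weeks.

25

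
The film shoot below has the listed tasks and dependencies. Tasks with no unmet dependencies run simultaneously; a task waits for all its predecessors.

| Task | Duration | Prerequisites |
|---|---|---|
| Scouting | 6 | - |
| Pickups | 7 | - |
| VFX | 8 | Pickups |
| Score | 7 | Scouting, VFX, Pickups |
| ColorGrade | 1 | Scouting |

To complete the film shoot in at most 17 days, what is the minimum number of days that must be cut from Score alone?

Current finish: 22 days; target: 17.
Score is on every critical path, so each day cut from Score cuts the finish by one (this holds down to a finish of 16).
Need 22 − 17 = 5 days off Score → Score becomes 2 days, finish becomes 17.

5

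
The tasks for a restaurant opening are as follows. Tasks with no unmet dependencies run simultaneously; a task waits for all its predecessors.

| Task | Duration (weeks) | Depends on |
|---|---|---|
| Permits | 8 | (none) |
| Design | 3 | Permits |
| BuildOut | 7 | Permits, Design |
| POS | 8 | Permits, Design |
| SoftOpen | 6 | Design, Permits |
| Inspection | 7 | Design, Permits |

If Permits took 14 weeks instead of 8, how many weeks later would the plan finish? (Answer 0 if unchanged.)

Actual critical path: Permits→Design→POS = 8+3+8 = 19 ⇒ 19 weeks.
Permits is on the critical path; changing it to 14 makes that path 25 weeks.
That remains the longest chain; total 25 weeks.
Change in finish: 25 − 19 = +6 weeks.

6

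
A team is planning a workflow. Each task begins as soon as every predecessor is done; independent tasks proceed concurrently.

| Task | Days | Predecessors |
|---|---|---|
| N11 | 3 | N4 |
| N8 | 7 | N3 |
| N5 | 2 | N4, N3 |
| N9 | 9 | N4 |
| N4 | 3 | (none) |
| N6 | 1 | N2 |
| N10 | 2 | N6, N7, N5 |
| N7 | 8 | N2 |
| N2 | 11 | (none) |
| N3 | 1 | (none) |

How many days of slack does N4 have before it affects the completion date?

Critical path: N2→N7→N10 = 11+8+2 = 21, so the finish is 21 days.
The longest chain containing N4 totals 12 days.
Float = 21 − 12 = 9.

9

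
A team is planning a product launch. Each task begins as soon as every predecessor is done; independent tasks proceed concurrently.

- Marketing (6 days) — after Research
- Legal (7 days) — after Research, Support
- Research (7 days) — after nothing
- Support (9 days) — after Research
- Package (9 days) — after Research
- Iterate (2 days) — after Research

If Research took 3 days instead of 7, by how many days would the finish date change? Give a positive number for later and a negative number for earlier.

Baseline: Research→Support→Legal = 7+9+7 = 23 → 23 days.
Research lies on that path, so at 3 days the path becomes 19 days.
No other chain overtakes it, so the finish is 19 days.
Change in finish: 19 − 23 = -4 days.

-4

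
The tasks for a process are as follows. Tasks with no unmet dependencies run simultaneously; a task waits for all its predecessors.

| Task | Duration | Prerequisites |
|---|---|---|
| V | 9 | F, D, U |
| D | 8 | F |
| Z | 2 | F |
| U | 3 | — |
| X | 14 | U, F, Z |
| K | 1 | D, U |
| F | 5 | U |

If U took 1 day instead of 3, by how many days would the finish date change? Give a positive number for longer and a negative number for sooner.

Actual critical path: U→F→D→V = 3+5+8+9 = 25 ⇒ 25 days.
Since U is critical, the -2 change carries straight to that chain (now 23 days).
The critical path is still U→F→D→V; finish is now 23 days.
Change in finish: 23 − 25 = -2 days.

-2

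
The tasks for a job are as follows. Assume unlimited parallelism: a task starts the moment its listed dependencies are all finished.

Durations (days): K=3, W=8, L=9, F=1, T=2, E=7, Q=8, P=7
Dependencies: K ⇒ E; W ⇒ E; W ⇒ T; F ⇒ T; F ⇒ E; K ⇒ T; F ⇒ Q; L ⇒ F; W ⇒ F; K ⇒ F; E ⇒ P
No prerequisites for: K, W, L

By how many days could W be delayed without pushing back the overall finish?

The longest chain is L→F→E→P = 9+1+7+7 = 24; overall finish 24 days.
W finishes as early as 8 and must finish by 9.
Slack of W = 1 − 0 = 1 day.

1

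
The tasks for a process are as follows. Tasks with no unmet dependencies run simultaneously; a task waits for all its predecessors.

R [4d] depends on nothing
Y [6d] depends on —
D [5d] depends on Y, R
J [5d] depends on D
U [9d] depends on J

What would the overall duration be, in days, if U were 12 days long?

Actual critical path: Y→D→J→U = 6+5+5+9 = 25 ⇒ 25 days.
U is on the critical path; changing it to 12 makes that path 28 days.
That remains the longest chain; total 28 days.

28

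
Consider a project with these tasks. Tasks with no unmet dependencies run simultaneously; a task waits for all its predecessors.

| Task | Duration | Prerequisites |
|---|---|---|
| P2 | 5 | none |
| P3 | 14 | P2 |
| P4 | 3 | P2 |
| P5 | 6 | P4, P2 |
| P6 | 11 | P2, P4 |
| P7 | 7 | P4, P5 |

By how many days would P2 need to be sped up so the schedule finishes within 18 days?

Current finish: 21 days; target: 18.
P2 is on every critical path, so each day cut from P2 cuts the finish by one (this holds down to a finish of 17).
Need 21 − 18 = 3 days off P2 → P2 becomes 2 days, finish becomes 18.

3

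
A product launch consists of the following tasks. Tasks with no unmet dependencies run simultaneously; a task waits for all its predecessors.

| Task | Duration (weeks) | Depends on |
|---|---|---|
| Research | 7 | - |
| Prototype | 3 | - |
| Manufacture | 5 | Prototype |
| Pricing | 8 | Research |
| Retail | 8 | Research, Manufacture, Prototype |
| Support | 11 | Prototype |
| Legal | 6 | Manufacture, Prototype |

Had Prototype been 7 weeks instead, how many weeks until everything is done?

The binding path is Prototype→Manufacture→Retail = 3+5+8 = 16; finish at 16 weeks.
Since Prototype is critical, the +4 change carries straight to that chain (now 20 weeks).
That remains the longest chain; total 20 weeks.

20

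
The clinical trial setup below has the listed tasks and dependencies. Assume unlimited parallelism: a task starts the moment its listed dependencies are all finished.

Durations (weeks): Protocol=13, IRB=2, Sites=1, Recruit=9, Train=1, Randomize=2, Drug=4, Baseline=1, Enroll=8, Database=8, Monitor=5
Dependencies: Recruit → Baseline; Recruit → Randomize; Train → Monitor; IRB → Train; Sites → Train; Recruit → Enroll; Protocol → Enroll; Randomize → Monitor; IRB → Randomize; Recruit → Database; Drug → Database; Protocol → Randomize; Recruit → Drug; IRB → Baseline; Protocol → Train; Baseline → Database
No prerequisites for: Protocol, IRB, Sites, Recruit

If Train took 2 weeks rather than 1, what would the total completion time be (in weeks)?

21

Actual critical path: Protocol→Enroll = 13+8 = 21 ⇒ 21 weeks.
Train is off the critical path — its longest chain is 19 weeks, giving 2 of slack.
That remains the longest chain; total 21 weeks.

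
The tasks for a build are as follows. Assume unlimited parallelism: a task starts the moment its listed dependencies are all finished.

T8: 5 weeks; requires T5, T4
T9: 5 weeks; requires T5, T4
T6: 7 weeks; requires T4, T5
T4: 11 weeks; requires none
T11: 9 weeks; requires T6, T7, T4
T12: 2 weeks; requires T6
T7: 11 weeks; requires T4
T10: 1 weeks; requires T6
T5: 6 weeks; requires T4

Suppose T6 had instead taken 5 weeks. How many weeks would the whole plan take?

The binding path is T4→T5→T6→T11 = 11+6+7+9 = 33; finish at 33 weeks.
T6 lies on that path, so at 5 weeks the path becomes 31 weeks.
That remains the longest chain; total 31 weeks.

31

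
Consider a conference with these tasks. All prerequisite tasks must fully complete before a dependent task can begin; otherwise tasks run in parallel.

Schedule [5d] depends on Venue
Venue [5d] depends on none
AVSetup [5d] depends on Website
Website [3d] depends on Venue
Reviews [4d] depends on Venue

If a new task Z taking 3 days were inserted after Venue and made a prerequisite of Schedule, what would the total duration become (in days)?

Originally the plan takes 13 days.
With Z inserted, Schedule now waits for max(Venue, Z).
New critical path: Venue→Z→Schedule = 5+3+5 = 13 ⇒ 13 days.

13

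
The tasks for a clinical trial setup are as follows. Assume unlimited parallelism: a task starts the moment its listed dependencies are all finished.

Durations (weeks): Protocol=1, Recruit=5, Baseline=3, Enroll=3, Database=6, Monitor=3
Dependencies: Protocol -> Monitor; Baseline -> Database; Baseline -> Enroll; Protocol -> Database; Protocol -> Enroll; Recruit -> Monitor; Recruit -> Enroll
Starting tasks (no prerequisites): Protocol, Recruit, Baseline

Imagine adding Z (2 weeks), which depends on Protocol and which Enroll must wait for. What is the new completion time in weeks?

Originally the project takes 9 weeks.
With Z inserted, Enroll now waits for max(Protocol, Baseline, Recruit, Z).
New critical path: Baseline→Database = 3+6 = 9 ⇒ 9 weeks.

9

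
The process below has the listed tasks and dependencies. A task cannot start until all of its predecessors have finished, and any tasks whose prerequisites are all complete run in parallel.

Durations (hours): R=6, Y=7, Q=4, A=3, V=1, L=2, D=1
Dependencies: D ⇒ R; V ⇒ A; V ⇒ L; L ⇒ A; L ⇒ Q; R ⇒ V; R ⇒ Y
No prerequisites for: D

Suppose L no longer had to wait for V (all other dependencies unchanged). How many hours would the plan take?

14

With the dependency in place, D→R→V→L→Q = 1+6+1+2+4 = 14 sets the finish at 14 hours.
Without V→L, L's earliest start moves from 8 to 0.
After: D→R→Y = 1+6+7 = 14 → 14 hours.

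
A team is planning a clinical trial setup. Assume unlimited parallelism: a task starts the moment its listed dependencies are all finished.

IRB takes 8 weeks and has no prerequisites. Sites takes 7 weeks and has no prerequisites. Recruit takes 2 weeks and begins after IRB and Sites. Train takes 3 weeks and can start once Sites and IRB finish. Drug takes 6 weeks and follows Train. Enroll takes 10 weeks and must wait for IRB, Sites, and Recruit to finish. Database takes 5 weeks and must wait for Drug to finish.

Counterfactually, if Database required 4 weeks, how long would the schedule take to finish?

21

Actual critical path: IRB→Train→Drug→Database = 8+3+6+5 = 22 ⇒ 22 weeks.
Database is on the critical path; changing it to 4 makes that path 21 weeks.
The critical path is still IRB→Train→Drug→Database; finish is now 21 weeks.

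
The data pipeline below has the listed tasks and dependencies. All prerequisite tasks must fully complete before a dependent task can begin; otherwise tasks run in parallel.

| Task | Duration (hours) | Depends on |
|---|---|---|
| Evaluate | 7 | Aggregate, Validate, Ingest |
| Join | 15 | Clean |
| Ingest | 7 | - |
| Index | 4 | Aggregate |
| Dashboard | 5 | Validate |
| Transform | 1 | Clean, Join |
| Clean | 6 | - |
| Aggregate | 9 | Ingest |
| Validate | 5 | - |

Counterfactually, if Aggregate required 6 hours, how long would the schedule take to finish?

Actual critical path: Ingest→Aggregate→Evaluate = 7+9+7 = 23 ⇒ 23 hours.
Aggregate is on the critical path; changing it to 6 makes that path 20 hours.
The binding chain switches to Clean→Join→Transform = 6+15+1 = 22; finish 22 hours.

22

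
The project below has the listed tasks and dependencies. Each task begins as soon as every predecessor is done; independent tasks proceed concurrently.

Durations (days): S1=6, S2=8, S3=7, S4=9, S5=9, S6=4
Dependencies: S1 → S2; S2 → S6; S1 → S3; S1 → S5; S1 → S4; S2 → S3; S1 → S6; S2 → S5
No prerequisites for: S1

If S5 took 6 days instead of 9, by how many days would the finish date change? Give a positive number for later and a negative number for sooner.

-2

As given, the longest chain is S1→S2→S5 = 6+8+9 = 23, so the finish is 23 days.
Since S5 is critical, the -3 change carries straight to that chain (now 20 days).
The binding chain switches to S1→S2→S3 = 6+8+7 = 21; finish 21 days.
Change in finish: 21 − 23 = -2 days.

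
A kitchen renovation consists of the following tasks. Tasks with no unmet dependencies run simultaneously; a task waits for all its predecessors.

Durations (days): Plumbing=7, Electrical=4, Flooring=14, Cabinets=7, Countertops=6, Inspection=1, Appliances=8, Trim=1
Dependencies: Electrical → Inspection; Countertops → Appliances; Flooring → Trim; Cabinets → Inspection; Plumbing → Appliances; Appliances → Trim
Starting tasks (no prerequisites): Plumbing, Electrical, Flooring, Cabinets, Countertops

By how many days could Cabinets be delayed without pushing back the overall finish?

The longest chain is Plumbing→Appliances→Trim = 7+8+1 = 16; overall finish 16 days.
The longest chain containing Cabinets totals 8 days.
So Cabinets can slip 15 − 7 = 8 days.

8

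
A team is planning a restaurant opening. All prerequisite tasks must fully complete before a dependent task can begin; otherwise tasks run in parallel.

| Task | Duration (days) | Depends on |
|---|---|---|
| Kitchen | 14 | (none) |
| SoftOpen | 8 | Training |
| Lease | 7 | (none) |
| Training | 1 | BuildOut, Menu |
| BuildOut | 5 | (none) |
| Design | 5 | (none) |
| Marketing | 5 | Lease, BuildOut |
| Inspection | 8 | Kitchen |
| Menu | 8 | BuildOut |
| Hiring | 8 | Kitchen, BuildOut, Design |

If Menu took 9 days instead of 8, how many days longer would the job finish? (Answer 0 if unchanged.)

1

The binding path is BuildOut→Menu→Training→SoftOpen = 5+8+1+8 = 22; finish at 22 days.
Menu lies on that path, so at 9 days the path becomes 23 days.
That remains the longest chain; total 23 days.
Change in finish: 23 − 22 = +1 days.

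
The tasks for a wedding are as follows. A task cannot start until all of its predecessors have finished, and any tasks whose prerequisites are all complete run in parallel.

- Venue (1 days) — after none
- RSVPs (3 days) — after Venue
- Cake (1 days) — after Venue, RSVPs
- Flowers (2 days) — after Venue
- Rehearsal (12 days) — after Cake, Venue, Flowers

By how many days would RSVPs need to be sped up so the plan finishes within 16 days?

Current finish: 17 days; target: 16.
RSVPs is on every critical path, so each day cut from RSVPs cuts the finish by one (this holds down to a finish of 15).
Need 17 − 16 = 1 day off RSVPs → RSVPs becomes 2 days, finish becomes 16.

1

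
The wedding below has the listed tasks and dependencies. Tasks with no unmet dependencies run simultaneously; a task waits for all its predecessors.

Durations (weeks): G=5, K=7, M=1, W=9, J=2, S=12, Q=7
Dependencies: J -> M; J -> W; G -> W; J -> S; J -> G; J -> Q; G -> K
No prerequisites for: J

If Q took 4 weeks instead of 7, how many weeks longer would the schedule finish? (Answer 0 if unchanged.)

0

The binding path is J→G→W = 2+5+9 = 16; finish at 16 weeks.
Q is off the critical path — its longest chain is 9 weeks, giving 7 of slack.
The critical path is still J→G→W; finish is now 16 weeks.
Change in finish: 16 − 16 = +0 weeks.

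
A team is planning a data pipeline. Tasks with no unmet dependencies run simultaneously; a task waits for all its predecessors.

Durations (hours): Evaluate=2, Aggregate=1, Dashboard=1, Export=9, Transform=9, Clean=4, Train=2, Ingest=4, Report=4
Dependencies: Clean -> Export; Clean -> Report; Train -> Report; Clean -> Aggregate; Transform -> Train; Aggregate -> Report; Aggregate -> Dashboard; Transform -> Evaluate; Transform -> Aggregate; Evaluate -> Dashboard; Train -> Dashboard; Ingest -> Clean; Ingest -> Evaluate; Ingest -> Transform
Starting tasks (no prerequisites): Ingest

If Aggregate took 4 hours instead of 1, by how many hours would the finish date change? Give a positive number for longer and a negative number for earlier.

2

Baseline: Ingest→Transform→Train→Report = 4+9+2+4 = 19 → 19 hours.
Aggregate has 1 hour of float (longest path through it is 18).
Now Ingest→Transform→Aggregate→Report = 4+9+4+4 = 21 is longest, so the finish becomes 21 hours.
Change in finish: 21 − 19 = +2 hours.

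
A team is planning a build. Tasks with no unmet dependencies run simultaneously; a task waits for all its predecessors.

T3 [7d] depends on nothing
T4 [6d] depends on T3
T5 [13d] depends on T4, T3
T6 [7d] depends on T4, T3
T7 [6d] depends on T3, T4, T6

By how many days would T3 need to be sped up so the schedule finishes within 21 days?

Current finish: 26 days; target: 21.
T3 is on every critical path, so each day cut from T3 cuts the finish by one (this holds down to a finish of 20).
Need 26 − 21 = 5 days off T3 → T3 becomes 2 days, finish becomes 21.

5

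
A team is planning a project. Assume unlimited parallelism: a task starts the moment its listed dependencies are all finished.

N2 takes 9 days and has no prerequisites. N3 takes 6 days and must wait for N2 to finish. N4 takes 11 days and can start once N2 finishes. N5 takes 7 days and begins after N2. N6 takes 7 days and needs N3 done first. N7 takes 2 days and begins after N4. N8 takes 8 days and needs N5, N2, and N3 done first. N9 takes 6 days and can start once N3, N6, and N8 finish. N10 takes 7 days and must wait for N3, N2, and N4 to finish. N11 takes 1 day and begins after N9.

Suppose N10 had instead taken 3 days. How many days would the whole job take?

31

Critical path before the change: N2→N5→N8→N9→N11 = 9+7+8+6+1 = 31 giving 31 days.
N10 is off the critical path — its longest chain is 27 days, giving 4 of slack.
That remains the longest chain; total 31 days.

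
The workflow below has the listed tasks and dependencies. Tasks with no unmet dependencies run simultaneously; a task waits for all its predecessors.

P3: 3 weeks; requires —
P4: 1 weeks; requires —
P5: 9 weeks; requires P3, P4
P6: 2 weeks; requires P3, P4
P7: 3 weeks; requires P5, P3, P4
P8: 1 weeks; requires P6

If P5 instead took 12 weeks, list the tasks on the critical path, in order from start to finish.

P3, P5, P7

As given, the longest chain is P3→P5→P7 = 3+9+3 = 15, so the finish is 15 weeks.
P5 lies on that path, so at 12 weeks the path becomes 18 weeks.
The critical path is still P3→P5→P7; finish is now 18 weeks.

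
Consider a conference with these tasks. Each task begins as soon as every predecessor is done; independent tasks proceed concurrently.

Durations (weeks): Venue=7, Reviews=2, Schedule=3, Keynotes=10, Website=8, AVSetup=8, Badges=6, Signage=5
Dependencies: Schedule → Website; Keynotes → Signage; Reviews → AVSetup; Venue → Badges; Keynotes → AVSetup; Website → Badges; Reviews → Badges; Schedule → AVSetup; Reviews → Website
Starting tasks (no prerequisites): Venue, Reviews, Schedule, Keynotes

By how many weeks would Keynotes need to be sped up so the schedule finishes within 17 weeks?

Current finish: 18 weeks; target: 17.
Keynotes is on every critical path, so each week cut from Keynotes cuts the finish by one (this holds down to a finish of 17).
Need 18 − 17 = 1 week off Keynotes → Keynotes becomes 9 weeks, finish becomes 17.

1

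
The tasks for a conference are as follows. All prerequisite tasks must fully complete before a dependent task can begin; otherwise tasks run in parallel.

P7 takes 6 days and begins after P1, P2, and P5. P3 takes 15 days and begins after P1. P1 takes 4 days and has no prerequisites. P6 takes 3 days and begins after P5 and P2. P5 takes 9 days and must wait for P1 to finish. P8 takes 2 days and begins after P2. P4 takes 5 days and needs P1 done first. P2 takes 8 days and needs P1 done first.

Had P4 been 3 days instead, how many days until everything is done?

19

Actual critical path: P1→P3 = 4+15 = 19 ⇒ 19 days.
P4 is off the critical path — its longest chain is 9 days, giving 10 of slack.
No other chain overtakes it, so the finish is 19 days.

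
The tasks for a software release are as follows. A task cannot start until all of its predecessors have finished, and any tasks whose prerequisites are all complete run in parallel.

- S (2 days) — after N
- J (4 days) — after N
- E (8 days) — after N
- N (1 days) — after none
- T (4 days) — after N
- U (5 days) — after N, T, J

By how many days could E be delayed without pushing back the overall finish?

The longest chain is N→J→U = 1+4+5 = 10; overall finish 10 days.
Longest path through E: 9 days (earliest finish 9, latest finish 10).
Slack of E = 2 − 1 = 1 day.

1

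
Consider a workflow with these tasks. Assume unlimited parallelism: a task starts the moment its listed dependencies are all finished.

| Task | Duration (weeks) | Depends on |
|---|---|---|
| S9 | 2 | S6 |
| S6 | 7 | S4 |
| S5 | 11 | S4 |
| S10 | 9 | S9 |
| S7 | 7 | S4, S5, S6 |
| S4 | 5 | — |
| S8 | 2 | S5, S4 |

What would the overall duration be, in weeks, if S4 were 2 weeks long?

Critical path before the change: S4→S5→S7 = 5+11+7 = 23 giving 23 weeks.
Since S4 is critical, the -3 change carries straight to that chain (now 20 weeks).
No other chain overtakes it, so the finish is 20 weeks.

20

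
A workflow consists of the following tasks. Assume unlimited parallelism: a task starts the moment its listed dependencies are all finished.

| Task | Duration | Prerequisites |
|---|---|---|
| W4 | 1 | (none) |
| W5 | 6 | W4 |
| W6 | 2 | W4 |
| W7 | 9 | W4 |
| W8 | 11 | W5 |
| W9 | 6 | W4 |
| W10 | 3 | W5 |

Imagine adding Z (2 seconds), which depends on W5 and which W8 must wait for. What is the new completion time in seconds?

Originally the plan takes 18 seconds.
With Z inserted, W8 now waits for max(W5, Z).
New critical path: W4→W5→Z→W8 = 1+6+2+11 = 20 ⇒ 20 seconds.

20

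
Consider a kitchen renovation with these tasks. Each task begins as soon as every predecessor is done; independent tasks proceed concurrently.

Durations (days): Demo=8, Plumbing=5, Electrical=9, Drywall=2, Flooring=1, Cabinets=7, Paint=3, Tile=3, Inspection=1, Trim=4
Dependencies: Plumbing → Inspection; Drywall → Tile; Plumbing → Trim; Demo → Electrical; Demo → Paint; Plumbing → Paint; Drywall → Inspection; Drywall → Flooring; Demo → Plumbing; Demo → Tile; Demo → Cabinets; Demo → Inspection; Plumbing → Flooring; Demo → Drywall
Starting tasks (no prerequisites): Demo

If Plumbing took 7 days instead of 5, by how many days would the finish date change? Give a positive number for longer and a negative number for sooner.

2

Baseline: Demo→Plumbing→Trim = 8+5+4 = 17 → 17 days.
Plumbing is on the critical path; changing it to 7 makes that path 19 days.
No other chain overtakes it, so the finish is 19 days.
Change in finish: 19 − 17 = +2 days.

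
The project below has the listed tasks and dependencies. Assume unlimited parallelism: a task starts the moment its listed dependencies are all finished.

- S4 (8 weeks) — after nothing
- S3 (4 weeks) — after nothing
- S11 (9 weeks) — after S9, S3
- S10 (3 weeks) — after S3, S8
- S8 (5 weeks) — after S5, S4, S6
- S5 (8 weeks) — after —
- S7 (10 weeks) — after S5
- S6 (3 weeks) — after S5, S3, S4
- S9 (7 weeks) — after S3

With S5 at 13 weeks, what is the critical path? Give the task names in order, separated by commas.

Actual critical path: S3→S9→S11 = 4+7+9 = 20 ⇒ 20 weeks.
S5 is off the critical path — its longest chain is 19 weeks, giving 1 of slack.
The binding chain switches to S5→S6→S8→S10 = 13+3+5+3 = 24; finish 24 weeks.

S5, S6, S8, S10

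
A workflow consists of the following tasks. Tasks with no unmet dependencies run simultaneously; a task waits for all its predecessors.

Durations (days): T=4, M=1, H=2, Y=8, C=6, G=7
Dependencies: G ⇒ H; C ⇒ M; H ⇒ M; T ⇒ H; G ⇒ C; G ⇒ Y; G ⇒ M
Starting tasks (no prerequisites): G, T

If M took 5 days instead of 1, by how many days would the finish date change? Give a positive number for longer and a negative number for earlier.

The binding path is G→Y = 7+8 = 15; finish at 15 days.
The longest path through M is only 14 days, so M has float 1.
New critical path: G→C→M = 7+6+5 = 18 ⇒ 18 days.
Change in finish: 18 − 15 = +3 days.

3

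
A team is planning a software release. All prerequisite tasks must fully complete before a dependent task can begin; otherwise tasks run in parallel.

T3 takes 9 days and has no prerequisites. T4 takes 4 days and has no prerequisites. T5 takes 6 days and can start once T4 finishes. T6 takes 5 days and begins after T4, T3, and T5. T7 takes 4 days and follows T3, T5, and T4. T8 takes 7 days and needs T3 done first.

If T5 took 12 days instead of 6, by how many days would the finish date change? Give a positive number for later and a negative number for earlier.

5

Critical path before the change: T3→T8 = 9+7 = 16 giving 16 days.
T5 is off the critical path — its longest chain is 15 days, giving 1 of slack.
The binding chain switches to T4→T5→T6 = 4+12+5 = 21; finish 21 days.
Change in finish: 21 − 16 = +5 days.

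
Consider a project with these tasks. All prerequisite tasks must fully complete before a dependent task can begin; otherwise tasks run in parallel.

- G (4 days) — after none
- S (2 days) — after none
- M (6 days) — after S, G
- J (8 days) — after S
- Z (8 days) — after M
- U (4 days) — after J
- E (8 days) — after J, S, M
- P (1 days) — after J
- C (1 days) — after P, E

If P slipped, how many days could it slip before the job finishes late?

7

G→M→E→C = 4+6+8+1 = 19 sets the makespan at 19 days.
Longest path through P: 12 days (earliest finish 11, latest finish 18).
Slack of P = 17 − 10 = 7 days.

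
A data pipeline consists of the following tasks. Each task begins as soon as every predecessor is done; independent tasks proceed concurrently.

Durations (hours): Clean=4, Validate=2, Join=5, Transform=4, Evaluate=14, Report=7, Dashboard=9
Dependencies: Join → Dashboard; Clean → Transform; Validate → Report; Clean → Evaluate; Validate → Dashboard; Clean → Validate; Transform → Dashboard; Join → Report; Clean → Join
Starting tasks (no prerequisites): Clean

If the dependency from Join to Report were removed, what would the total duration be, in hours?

18

Original critical path: Clean→Join→Dashboard = 4+5+9 = 18 ⇒ 18 hours.
Without Join→Report, Report's earliest start moves from 9 to 6.
The longest chain is now Clean→Join→Dashboard = 4+5+9 = 18, so the project takes 18 hours.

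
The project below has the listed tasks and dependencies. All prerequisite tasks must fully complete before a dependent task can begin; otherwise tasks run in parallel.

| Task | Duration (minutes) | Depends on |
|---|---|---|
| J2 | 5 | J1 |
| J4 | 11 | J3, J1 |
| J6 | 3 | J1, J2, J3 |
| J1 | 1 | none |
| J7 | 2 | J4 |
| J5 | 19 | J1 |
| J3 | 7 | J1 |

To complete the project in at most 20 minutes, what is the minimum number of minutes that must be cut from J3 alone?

1

Current finish: 21 minutes; target: 20.
J3 is on every critical path, so each minute cut from J3 cuts the finish by one (this holds down to a finish of 20).
Need 21 − 20 = 1 minute off J3 → J3 becomes 6 minutes, finish becomes 20.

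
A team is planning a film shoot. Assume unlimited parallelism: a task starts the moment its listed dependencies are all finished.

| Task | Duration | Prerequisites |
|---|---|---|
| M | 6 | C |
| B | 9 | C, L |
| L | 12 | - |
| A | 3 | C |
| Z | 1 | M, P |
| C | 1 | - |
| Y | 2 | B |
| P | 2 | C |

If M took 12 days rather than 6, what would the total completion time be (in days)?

As given, the longest chain is L→B→Y = 12+9+2 = 23, so the finish is 23 days.
M is off the critical path — its longest chain is 8 days, giving 15 of slack.
That remains the longest chain; total 23 days.

23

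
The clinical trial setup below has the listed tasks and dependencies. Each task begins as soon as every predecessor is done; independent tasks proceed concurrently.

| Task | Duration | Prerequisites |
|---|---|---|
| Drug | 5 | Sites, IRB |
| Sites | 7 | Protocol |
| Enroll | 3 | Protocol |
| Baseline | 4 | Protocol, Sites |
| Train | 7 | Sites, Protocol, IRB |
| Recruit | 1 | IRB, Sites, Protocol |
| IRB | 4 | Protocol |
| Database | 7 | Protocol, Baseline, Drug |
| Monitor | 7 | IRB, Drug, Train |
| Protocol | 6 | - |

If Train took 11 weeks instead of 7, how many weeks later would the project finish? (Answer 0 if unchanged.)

Baseline: Protocol→Sites→Train→Monitor = 6+7+7+7 = 27 → 27 weeks.
Train lies on that path, so at 11 weeks the path becomes 31 weeks.
That remains the longest chain; total 31 weeks.
Change in finish: 31 − 27 = +4 weeks.

4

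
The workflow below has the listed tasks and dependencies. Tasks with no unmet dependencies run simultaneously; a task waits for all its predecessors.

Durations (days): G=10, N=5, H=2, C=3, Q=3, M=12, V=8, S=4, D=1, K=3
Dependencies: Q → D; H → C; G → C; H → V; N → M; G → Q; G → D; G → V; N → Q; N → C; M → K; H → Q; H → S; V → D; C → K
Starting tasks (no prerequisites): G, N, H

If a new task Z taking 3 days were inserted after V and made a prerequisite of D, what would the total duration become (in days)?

22

Originally the plan takes 20 days.
With Z inserted, D now waits for max(Q, V, G, Z).
New critical path: G→V→Z→D = 10+8+3+1 = 22 ⇒ 22 days.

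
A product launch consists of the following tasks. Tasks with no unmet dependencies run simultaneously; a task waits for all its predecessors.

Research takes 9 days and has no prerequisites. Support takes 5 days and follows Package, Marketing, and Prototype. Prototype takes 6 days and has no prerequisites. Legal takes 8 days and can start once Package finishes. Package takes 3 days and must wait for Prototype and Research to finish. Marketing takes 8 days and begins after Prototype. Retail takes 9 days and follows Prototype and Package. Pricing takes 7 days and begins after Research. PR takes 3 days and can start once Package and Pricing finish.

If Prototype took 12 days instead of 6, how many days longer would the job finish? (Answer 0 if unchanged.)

As given, the longest chain is Research→Package→Retail = 9+3+9 = 21, so the finish is 21 days.
Prototype is off the critical path — its longest chain is 19 days, giving 2 of slack.
Now Prototype→Marketing→Support = 12+8+5 = 25 is longest, so the finish becomes 25 days.
Change in finish: 25 − 21 = +4 days.

4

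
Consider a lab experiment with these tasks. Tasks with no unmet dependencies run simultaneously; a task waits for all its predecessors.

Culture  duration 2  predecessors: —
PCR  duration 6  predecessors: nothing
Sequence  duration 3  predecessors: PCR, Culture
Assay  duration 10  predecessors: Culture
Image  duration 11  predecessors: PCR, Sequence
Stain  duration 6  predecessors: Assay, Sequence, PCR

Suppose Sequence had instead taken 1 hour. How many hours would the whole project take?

18

Baseline: PCR→Sequence→Image = 6+3+11 = 20 → 20 hours.
Since Sequence is critical, the -2 change carries straight to that chain (now 18 hours).
New critical path: Culture→Assay→Stain = 2+10+6 = 18 ⇒ 18 hours.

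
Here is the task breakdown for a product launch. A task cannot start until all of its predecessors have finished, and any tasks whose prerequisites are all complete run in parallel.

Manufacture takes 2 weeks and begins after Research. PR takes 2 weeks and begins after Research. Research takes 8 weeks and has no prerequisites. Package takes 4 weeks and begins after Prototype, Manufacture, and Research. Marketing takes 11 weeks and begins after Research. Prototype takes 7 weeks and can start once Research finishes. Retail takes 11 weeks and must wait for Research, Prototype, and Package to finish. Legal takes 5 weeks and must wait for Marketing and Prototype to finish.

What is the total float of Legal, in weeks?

Research→Prototype→Package→Retail = 8+7+4+11 = 30 sets the makespan at 30 weeks.
The longest chain containing Legal totals 24 weeks.
Float = 30 − 24 = 6.

6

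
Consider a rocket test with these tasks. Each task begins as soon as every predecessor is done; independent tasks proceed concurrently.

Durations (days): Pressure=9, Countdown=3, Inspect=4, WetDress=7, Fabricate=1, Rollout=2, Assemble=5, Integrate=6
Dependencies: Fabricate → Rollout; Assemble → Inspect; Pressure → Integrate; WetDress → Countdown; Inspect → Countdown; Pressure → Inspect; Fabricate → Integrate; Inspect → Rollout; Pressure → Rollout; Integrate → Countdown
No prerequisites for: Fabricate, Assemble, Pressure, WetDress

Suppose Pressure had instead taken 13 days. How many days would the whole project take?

22

Baseline: Pressure→Integrate→Countdown = 9+6+3 = 18 → 18 days.
Pressure is on the critical path; changing it to 13 makes that path 22 days.
The critical path is still Pressure→Integrate→Countdown; finish is now 22 days.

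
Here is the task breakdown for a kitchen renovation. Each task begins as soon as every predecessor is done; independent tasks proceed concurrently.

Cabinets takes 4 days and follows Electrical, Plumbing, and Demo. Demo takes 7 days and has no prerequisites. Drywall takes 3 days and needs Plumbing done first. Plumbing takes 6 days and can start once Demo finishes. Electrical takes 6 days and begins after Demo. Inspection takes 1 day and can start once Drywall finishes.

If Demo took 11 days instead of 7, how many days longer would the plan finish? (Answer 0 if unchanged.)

4

Critical path before the change: Demo→Plumbing→Drywall→Inspection = 7+6+3+1 = 17 giving 17 days.
Demo is on the critical path; changing it to 11 makes that path 21 days.
That remains the longest chain; total 21 days.
Change in finish: 21 − 17 = +4 days.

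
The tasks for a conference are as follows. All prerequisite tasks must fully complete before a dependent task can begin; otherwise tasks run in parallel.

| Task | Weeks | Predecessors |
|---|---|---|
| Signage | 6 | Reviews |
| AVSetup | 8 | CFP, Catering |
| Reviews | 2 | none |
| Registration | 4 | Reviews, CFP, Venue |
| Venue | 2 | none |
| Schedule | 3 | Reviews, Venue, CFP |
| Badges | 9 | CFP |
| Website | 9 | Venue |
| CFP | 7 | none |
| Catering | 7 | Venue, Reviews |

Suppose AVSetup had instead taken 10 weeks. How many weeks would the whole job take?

19

Actual critical path: Venue→Catering→AVSetup = 2+7+8 = 17 ⇒ 17 weeks.
AVSetup lies on that path, so at 10 weeks the path becomes 19 weeks.
That remains the longest chain; total 19 weeks.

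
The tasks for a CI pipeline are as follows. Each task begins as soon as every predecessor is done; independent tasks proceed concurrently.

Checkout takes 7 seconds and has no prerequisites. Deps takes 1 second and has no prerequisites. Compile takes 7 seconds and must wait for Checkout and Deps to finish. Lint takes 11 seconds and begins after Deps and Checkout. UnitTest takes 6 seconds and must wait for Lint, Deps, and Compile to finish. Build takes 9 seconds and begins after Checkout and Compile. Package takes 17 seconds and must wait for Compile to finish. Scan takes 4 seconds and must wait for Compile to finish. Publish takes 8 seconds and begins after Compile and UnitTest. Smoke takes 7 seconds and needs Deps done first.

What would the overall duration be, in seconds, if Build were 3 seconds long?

32

Baseline: Checkout→Lint→UnitTest→Publish = 7+11+6+8 = 32 → 32 seconds.
Build has 9 seconds of float (longest path through it is 23).
That remains the longest chain; total 32 seconds.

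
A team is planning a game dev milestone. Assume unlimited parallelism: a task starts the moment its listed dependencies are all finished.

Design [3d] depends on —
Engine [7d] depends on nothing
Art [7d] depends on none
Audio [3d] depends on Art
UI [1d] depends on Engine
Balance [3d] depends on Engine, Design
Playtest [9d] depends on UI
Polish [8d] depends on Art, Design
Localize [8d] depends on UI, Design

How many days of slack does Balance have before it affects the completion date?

7

The longest chain is Engine→UI→Playtest = 7+1+9 = 17; overall finish 17 days.
Longest path through Balance: 10 days (earliest finish 10, latest finish 17).
So Balance can slip 17 − 10 = 7 days.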